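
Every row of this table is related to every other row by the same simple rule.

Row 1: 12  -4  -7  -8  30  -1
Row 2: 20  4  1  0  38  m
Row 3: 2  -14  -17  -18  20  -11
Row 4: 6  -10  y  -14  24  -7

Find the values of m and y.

The difference between any two rows is the same in every column — this is an addition table with the headers hidden.
Row 2 minus row 1 is 4 − (-4) = 8, so its entry in column 6 is -1 + 8 = 7.
Row 4 minus row 1 is -10 − (-4) = -6, so its entry in column 3 is -7 + (-6) = -13.

m = 7, y = -13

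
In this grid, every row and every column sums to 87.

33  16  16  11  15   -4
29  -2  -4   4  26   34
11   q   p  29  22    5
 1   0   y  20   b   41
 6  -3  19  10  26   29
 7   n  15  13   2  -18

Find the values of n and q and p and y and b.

Column 5 has 15 + 26 + 22 + 26 + 2 = 91; the blank must be 87 − 91 = -4.
Row 6 has 7 + 15 + 13 + 2 − 18 = 19; the blank must be 87 − 19 = 68.
Column 2 has 16 − 2 + 0 − 3 + 68 = 79; the blank must be 87 − 79 = 8.
Row 3 has 11 + 8 + 29 + 22 + 5 = 75; the blank must be 87 − 75 = 12.
Row 4 has 1 + 0 + 20 − 4 + 41 = 58; the blank must be 87 − 58 = 29.

n = 68, q = 8, p = 12, y = 29, b = -4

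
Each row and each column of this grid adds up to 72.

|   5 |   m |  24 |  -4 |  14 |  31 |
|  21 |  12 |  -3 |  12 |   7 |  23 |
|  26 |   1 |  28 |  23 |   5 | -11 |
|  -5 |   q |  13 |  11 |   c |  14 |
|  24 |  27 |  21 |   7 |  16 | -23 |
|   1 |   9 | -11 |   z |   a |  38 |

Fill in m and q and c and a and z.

Row 1: 5 + 24 − 4 + 14 + 31 = 70, so its missing entry is 72 − 70 = 2.
Column 2: 2 + 12 + 1 + 27 + 9 = 51, so its missing entry is 72 − 51 = 21.
Row 4: -5 + 21 + 13 + 11 + 14 = 54, so its missing entry is 72 − 54 = 18.
Column 5: 14 + 7 + 5 + 18 + 16 = 60, so its missing entry is 72 − 60 = 12.
Row 6: 1 + 9 − 11 + 12 + 38 = 49, so its missing entry is 72 − 49 = 23.

m = 2, q = 21, c = 18, a = 12, z = 23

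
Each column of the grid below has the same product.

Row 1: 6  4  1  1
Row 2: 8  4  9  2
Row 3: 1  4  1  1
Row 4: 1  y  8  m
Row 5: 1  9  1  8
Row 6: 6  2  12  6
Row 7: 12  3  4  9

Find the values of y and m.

y = 1, m = 4

Columns 1 and 3 each multiply to 3456, so every column has product 3456.
Column 2: 4×4×4×9×2×3 = 3456, so the missing entry is 3456 ÷ 3456 = 1.
Column 4: 1×2×1×8×6×9 = 864, so the missing entry is 3456 ÷ 864 = 4.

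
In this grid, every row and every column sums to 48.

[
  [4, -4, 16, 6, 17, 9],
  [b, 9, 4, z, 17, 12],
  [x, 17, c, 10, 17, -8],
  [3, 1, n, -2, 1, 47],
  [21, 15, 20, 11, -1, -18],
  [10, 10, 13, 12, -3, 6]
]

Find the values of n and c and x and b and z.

n = -2, c = -3, x = 15, b = -5, z = 11

Row 4 has 3 + 1 − 2 + 1 + 47 = 50; the blank must be 48 − 50 = -2.
Column 3 has 16 + 4 − 2 + 20 + 13 = 51; the blank must be 48 − 51 = -3.
Row 3 has 17 − 3 + 10 + 17 − 8 = 33; the blank must be 48 − 33 = 15.
Column 1 has 4 + 15 + 3 + 21 + 10 = 53; the blank must be 48 − 53 = -5.
Row 2 has -5 + 9 + 4 + 17 + 12 = 37; the blank must be 48 − 37 = 11.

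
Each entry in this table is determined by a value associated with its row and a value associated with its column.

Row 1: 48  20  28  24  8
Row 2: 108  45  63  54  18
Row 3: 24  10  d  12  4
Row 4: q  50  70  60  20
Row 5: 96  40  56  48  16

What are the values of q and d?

q = 120, d = 14

Each row is a constant multiple of every other row — this is a multiplication table with the headers hidden.
Row 4 is 50/20 = 5/2 times row 1, so its entry in column 1 is 48 × 5/2 = 120.
Row 3 is 10/20 = 1/2 times row 1, so its entry in column 3 is 28 × 1/2 = 14.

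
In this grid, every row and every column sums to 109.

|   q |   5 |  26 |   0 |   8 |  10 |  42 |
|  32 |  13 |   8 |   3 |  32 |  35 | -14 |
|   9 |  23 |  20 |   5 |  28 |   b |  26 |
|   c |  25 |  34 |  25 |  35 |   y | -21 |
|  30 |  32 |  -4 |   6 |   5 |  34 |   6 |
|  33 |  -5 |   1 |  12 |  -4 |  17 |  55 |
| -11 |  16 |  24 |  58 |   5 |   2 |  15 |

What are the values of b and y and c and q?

The known cells in row 1 total 91, leaving 109 − 91 = 18 for the blank.
The known cells in row 3 total 111, leaving 109 − 111 = -2 for the blank.
The known cells in column 6 total 96, leaving 109 − 96 = 13 for the blank.
The known cells in row 4 total 111, leaving 109 − 111 = -2 for the blank.

b = -2, y = 13, c = -2, q = 18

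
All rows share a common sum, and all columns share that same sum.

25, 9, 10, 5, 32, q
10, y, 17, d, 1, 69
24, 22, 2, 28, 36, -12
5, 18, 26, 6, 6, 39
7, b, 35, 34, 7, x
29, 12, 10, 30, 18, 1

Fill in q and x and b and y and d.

Rows 3 and 4 both sum to 100, so that's the common total.
The known cells in row 1 total 81, leaving 100 − 81 = 19 for the blank.
The known cells in column 6 total 116, leaving 100 − 116 = -16 for the blank.
The known cells in row 5 total 67, leaving 100 − 67 = 33 for the blank.
The known cells in column 2 total 94, leaving 100 − 94 = 6 for the blank.
The known cells in row 2 total 103, leaving 100 − 103 = -3 for the blank.

q = 19, x = -16, b = 33, y = 6, d = -3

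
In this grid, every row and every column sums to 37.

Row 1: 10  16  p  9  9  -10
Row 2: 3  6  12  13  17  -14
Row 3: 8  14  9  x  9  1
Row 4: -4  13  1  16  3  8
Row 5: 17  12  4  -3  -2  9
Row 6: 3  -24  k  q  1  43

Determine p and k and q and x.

p = 3, k = 8, q = 6, x = -4

Row 1 has 10 + 16 + 9 + 9 − 10 = 34; the blank must be 37 − 34 = 3.
Row 3 has 8 + 14 + 9 + 9 + 1 = 41; the blank must be 37 − 41 = -4.
Column 4 has 9 + 13 − 4 + 16 − 3 = 31; the blank must be 37 − 31 = 6.
Row 6 has 3 − 24 + 6 + 1 + 43 = 29; the blank must be 37 − 29 = 8.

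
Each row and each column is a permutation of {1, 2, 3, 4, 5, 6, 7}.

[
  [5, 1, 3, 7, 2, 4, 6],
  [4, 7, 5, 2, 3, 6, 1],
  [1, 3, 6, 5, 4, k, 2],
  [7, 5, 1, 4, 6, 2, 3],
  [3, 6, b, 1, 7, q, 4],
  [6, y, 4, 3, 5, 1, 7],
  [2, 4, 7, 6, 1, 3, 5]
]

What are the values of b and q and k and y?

b = 2, q = 5, k = 7, y = 2

At (row 3, col 6): row 3 already has {1, 2, 3, 4, 5, 6}, so the value is 7.
For row 5, column 6: column 6 already has {1, 2, 3, 4, 6, 7}; that leaves 5.
For row 6, column 2: row 6 already has {1, 3, 4, 5, 6, 7}; that leaves 2.
Cell (5,3): row 5 already has {1, 3, 4, 5, 6, 7} → 2.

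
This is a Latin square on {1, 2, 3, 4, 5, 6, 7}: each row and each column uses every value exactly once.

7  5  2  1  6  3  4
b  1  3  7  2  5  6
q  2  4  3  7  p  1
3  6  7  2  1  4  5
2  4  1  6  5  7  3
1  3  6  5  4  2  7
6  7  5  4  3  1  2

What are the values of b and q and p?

b = 4, q = 5, p = 6

For row 2, column 1: row 2 already has {1, 2, 3, 5, 6, 7}; that leaves 4.
For row 3, column 6: column 6 already has {1, 2, 3, 4, 5, 7}; that leaves 6.
At (row 3, col 1): row 3 already has {1, 2, 3, 4, 6, 7}, so the value is 5.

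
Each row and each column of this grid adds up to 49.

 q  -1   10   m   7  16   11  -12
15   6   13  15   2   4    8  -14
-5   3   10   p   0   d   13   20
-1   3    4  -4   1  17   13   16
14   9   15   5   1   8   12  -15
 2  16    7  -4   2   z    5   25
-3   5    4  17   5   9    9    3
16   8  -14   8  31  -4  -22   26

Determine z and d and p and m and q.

Row 6: 2 + 16 + 7 − 4 + 2 + 5 + 25 = 53, so its missing entry is 49 − 53 = -4.
Column 1: 15 − 5 − 1 + 14 + 2 − 3 + 16 = 38, so its missing entry is 49 − 38 = 11.
Row 1: 11 − 1 + 10 + 7 + 16 + 11 − 12 = 42, so its missing entry is 49 − 42 = 7.
Column 4: 7 + 15 − 4 + 5 − 4 + 17 + 8 = 44, so its missing entry is 49 − 44 = 5.
Row 3: -5 + 3 + 10 + 5 + 0 + 13 + 20 = 46, so its missing entry is 49 − 46 = 3.

z = -4, d = 3, p = 5, m = 7, q = 11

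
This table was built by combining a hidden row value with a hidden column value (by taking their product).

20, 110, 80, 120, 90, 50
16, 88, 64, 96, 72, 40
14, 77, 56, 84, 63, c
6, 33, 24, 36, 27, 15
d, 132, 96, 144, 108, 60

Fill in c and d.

c = 35, d = 24

Each row is a constant multiple of every other row — this is a multiplication table with the headers hidden.
Row 3 is 63/90 = 7/10 times row 1, so its entry in column 6 is 50 × 7/10 = 35.
Row 5 is 108/90 = 6/5 times row 1, so its entry in column 1 is 20 × 6/5 = 24.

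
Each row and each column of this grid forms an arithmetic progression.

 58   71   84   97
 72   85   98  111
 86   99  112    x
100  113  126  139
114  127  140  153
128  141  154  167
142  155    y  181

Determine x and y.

Along each row the entries change by 13 per step; down each column they change by 14.
Row 3: from 86 at column 1, stepping by 13 to column 4 gives 125.
Row 7: from 142 at column 1, stepping by 13 to column 3 gives 168.

x = 125, y = 168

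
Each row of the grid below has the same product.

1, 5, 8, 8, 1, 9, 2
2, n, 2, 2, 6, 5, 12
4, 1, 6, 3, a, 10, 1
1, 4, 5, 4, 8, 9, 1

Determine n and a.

Rows 1 and 4 each multiply to 5760, so every row has product 5760.
Row 2: 2×2×2×6×5×12 = 2880, so the missing entry is 5760 ÷ 2880 = 2.
Row 3: 4×1×6×3×10×1 = 720, so the missing entry is 5760 ÷ 720 = 8.

n = 2, a = 8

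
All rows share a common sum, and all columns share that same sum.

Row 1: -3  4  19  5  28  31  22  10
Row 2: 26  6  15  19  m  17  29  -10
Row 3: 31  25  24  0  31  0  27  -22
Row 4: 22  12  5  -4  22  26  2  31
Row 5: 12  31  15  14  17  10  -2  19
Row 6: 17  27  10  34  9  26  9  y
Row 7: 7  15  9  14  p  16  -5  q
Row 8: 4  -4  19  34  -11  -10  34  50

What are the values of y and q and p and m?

Rows 1 and 3 both sum to 116, so that's the common total.
Row 2 has 26 + 6 + 15 + 19 + 17 + 29 − 10 = 102; the blank must be 116 − 102 = 14.
Column 5 has 28 + 14 + 31 + 22 + 17 + 9 − 11 = 110; the blank must be 116 − 110 = 6.
Row 7 has 7 + 15 + 9 + 14 + 6 + 16 − 5 = 62; the blank must be 116 − 62 = 54.
Row 6 has 17 + 27 + 10 + 34 + 9 + 26 + 9 = 132; the blank must be 116 − 132 = -16.

y = -16, q = 54, p = 6, m = 14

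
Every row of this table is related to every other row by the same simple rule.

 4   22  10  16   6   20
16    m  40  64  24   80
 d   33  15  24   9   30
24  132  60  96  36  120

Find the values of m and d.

Each row is a constant multiple of every other row — this is a multiplication table with the headers hidden.
Row 2 is 80/20 = 4/1 times row 1, so its entry in column 2 is 22 × 4/1 = 88.
Row 3 is 30/20 = 3/2 times row 1, so its entry in column 1 is 4 × 3/2 = 6.

m = 88, d = 6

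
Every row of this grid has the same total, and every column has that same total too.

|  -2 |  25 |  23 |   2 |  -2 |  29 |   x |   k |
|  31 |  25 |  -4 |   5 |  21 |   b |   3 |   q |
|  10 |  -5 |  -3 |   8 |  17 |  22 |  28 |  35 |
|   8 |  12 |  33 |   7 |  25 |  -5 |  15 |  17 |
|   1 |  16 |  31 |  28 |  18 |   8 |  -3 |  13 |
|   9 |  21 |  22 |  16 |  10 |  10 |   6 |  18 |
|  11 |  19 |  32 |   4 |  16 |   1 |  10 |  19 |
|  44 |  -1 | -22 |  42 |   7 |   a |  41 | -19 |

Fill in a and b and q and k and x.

a = 20, b = 27, q = 4, k = 25, x = 12

Rows 3 and 4 both sum to 112, so that's the common total.
The known cells in column 7 total 100, leaving 112 − 100 = 12 for the blank.
The known cells in row 1 total 87, leaving 112 − 87 = 25 for the blank.
The known cells in column 8 total 108, leaving 112 − 108 = 4 for the blank.
The known cells in row 2 total 85, leaving 112 − 85 = 27 for the blank.
The known cells in row 8 total 92, leaving 112 − 92 = 20 for the blank.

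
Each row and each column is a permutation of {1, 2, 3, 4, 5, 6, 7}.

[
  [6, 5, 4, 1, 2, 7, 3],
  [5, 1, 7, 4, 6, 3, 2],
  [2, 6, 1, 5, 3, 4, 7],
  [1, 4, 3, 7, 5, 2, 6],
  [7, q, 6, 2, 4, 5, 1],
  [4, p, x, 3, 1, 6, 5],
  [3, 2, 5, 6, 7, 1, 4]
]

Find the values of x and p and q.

x = 2, p = 7, q = 3

For row 5, column 2: row 5 already has {1, 2, 4, 5, 6, 7}; that leaves 3.
At (row 6, col 2): column 2 already has {1, 2, 3, 4, 5, 6}, so the value is 7.
Cell (6,3): row 6 already has {1, 3, 4, 5, 6, 7} → 2.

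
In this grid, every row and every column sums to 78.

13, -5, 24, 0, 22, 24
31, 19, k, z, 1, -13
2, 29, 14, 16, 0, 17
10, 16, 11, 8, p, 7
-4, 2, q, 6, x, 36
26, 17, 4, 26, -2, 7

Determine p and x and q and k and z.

p = 26, x = 31, q = 7, k = 18, z = 22

The known cells in row 4 total 52, leaving 78 − 52 = 26 for the blank.
The known cells in column 5 total 47, leaving 78 − 47 = 31 for the blank.
The known cells in row 5 total 71, leaving 78 − 71 = 7 for the blank.
The known cells in column 3 total 60, leaving 78 − 60 = 18 for the blank.
The known cells in row 2 total 56, leaving 78 − 56 = 22 for the blank.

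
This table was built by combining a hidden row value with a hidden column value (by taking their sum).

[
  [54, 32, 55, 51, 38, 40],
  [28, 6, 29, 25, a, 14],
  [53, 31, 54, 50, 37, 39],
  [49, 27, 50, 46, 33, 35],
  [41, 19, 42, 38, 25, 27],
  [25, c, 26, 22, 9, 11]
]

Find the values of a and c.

The difference between any two rows is the same in every column — this is an addition table with the headers hidden.
Row 2 minus row 1 is 25 − 51 = -26, so its entry in column 5 is 38 + (-26) = 12.
Row 6 minus row 1 is 22 − 51 = -29, so its entry in column 2 is 32 + (-29) = 3.

a = 12, c = 3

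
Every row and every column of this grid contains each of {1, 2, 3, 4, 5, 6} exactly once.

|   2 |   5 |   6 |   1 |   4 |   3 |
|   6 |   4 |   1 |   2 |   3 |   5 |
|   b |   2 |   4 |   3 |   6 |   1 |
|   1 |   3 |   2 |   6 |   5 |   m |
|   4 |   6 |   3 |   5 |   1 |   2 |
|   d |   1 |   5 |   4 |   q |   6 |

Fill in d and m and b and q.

d = 3, m = 4, b = 5, q = 2

Cell (3,1): row 3 already has {1, 2, 3, 4, 6} → 5.
At (row 6, col 5): column 5 already has {1, 3, 4, 5, 6}, so the value is 2.
Cell (6,1): row 6 already has {1, 2, 4, 5, 6} → 3.
For row 4, column 6: row 4 already has {1, 2, 3, 5, 6}; that leaves 4.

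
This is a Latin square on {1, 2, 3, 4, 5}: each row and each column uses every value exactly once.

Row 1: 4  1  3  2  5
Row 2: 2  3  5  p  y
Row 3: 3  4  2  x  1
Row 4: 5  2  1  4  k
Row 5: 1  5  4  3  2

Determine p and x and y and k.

At (row 3, col 4): row 3 already has {1, 2, 3, 4}, so the value is 5.
Cell (2,4): column 4 already has {2, 3, 4, 5} → 1.
Cell (4,5): row 4 already has {1, 2, 4, 5} → 3.
At (row 2, col 5): row 2 already has {1, 2, 3, 5}, so the value is 4.

p = 1, x = 5, y = 4, k = 3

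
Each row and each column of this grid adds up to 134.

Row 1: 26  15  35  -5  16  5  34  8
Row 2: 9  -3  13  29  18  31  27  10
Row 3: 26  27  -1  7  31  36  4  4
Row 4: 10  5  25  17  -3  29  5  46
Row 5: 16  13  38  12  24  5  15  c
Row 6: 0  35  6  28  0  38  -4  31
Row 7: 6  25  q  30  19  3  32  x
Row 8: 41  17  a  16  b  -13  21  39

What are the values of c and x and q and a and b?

Column 5 has 16 + 18 + 31 − 3 + 24 + 0 + 19 = 105; the blank must be 134 − 105 = 29.
Row 8 has 41 + 17 + 16 + 29 − 13 + 21 + 39 = 150; the blank must be 134 − 150 = -16.
Column 3 has 35 + 13 − 1 + 25 + 38 + 6 − 16 = 100; the blank must be 134 − 100 = 34.
Row 7 has 6 + 25 + 34 + 30 + 19 + 3 + 32 = 149; the blank must be 134 − 149 = -15.
Row 5 has 16 + 13 + 38 + 12 + 24 + 5 + 15 = 123; the blank must be 134 − 123 = 11.

c = 11, x = -15, q = 34, a = -16, b = 29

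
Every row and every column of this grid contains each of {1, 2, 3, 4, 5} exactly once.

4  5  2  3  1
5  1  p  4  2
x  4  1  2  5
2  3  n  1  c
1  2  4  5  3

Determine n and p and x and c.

For row 2, column 3: row 2 already has {1, 2, 4, 5}; that leaves 3.
For row 4, column 3: column 3 already has {1, 2, 3, 4}; that leaves 5.
At (row 3, col 1): row 3 already has {1, 2, 4, 5}, so the value is 3.
At (row 4, col 5): row 4 already has {1, 2, 3, 5}, so the value is 4.

n = 5, p = 3, x = 3, c = 4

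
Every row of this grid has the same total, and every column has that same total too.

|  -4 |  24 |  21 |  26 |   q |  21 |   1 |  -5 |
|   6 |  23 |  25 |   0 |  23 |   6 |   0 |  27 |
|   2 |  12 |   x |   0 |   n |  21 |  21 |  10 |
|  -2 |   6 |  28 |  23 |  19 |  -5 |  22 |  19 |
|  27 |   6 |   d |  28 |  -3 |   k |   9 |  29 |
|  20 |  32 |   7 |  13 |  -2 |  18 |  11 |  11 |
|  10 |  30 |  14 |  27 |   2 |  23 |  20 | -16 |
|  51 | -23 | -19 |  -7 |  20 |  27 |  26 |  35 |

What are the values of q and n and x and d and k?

Rows 2 and 4 both sum to 110, so that's the common total.
Row 1 has -4 + 24 + 21 + 26 + 21 + 1 − 5 = 84; the blank must be 110 − 84 = 26.
Column 5 has 26 + 23 + 19 − 3 − 2 + 2 + 20 = 85; the blank must be 110 − 85 = 25.
Column 6 has 21 + 6 + 21 − 5 + 18 + 23 + 27 = 111; the blank must be 110 − 111 = -1.
Row 5 has 27 + 6 + 28 − 3 − 1 + 9 + 29 = 95; the blank must be 110 − 95 = 15.
Row 3 has 2 + 12 + 0 + 25 + 21 + 21 + 10 = 91; the blank must be 110 − 91 = 19.

q = 26, n = 25, x = 19, d = 15, k = -1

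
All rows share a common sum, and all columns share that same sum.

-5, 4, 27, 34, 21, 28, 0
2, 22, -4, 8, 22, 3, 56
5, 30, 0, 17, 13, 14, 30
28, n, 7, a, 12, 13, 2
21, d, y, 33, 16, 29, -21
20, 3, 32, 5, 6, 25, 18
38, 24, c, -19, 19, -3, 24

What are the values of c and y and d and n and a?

Rows 1 and 2 both sum to 109, so that's the common total.
Row 7: 38 + 24 − 19 + 19 − 3 + 24 = 83, so its missing entry is 109 − 83 = 26.
Column 3: 27 − 4 + 0 + 7 + 32 + 26 = 88, so its missing entry is 109 − 88 = 21.
Column 4: 34 + 8 + 17 + 33 + 5 − 19 = 78, so its missing entry is 109 − 78 = 31.
Row 4: 28 + 7 + 31 + 12 + 13 + 2 = 93, so its missing entry is 109 − 93 = 16.
Row 5: 21 + 21 + 33 + 16 + 29 − 21 = 99, so its missing entry is 109 − 99 = 10.

c = 26, y = 21, d = 10, n = 16, a = 31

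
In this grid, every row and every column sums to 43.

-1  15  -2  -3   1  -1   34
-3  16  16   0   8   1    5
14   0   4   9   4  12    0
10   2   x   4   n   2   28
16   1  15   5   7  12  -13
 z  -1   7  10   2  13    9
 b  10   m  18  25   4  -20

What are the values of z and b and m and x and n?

z = 3, b = 4, m = 2, x = 1, n = -4

Column 5 has 1 + 8 + 4 + 7 + 2 + 25 = 47; the blank must be 43 − 47 = -4.
Row 6 has -1 + 7 + 10 + 2 + 13 + 9 = 40; the blank must be 43 − 40 = 3.
Column 1 has -1 − 3 + 14 + 10 + 16 + 3 = 39; the blank must be 43 − 39 = 4.
Row 7 has 4 + 10 + 18 + 25 + 4 − 20 = 41; the blank must be 43 − 41 = 2.
Row 4 has 10 + 2 + 4 − 4 + 2 + 28 = 42; the blank must be 43 − 42 = 1.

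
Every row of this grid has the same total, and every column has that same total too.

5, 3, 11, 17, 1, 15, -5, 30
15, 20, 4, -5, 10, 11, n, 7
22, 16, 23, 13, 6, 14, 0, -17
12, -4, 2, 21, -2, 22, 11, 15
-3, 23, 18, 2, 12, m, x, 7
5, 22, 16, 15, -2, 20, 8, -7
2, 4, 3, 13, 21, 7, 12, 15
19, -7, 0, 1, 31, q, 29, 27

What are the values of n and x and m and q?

Rows 1 and 3 both sum to 77, so that's the common total.
Row 2 has 15 + 20 + 4 − 5 + 10 + 11 + 7 = 62; the blank must be 77 − 62 = 15.
Column 7 has -5 + 15 + 0 + 11 + 8 + 12 + 29 = 70; the blank must be 77 − 70 = 7.
Row 5 has -3 + 23 + 18 + 2 + 12 + 7 + 7 = 66; the blank must be 77 − 66 = 11.
Row 8 has 19 − 7 + 0 + 1 + 31 + 29 + 27 = 100; the blank must be 77 − 100 = -23.

n = 15, x = 7, m = 11, q = -23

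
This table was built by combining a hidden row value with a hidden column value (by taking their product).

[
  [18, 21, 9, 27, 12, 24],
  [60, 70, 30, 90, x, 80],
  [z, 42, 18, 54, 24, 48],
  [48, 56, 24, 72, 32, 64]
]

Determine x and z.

Each row is a constant multiple of every other row — this is a multiplication table with the headers hidden.
Row 2 is 80/24 = 10/3 times row 1, so its entry in column 5 is 12 × 10/3 = 40.
Row 3 is 48/24 = 2/1 times row 1, so its entry in column 1 is 18 × 2/1 = 36.

x = 40, z = 36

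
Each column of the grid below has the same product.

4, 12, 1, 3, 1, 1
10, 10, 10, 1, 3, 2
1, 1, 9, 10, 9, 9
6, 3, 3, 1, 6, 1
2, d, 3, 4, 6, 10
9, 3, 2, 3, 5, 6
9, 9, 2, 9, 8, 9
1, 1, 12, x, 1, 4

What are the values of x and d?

x = 12, d = 4

Columns 5 and 6 each multiply to 38880, so every column has product 38880.
Column 4: 3×1×10×1×4×3×9 = 3240, so the missing entry is 38880 ÷ 3240 = 12.
Column 2: 12×10×1×3×3×9×1 = 9720, so the missing entry is 38880 ÷ 9720 = 4.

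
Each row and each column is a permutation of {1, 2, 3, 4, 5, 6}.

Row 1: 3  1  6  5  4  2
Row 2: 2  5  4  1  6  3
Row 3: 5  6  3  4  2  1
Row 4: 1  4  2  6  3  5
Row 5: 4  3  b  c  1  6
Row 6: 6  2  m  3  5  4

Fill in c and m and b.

c = 2, m = 1, b = 5

At (row 5, col 4): column 4 already has {1, 3, 4, 5, 6}, so the value is 2.
For row 5, column 3: row 5 already has {1, 2, 3, 4, 6}; that leaves 5.
At (row 6, col 3): row 6 already has {2, 3, 4, 5, 6}, so the value is 1.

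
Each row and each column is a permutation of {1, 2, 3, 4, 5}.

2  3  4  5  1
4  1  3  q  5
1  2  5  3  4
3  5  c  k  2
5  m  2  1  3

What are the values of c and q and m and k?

For row 2, column 4: row 2 already has {1, 3, 4, 5}; that leaves 2.
Cell (4,3): column 3 already has {2, 3, 4, 5} → 1.
For row 4, column 4: row 4 already has {1, 2, 3, 5}; that leaves 4.
At (row 5, col 2): row 5 already has {1, 2, 3, 5}, so the value is 4.

c = 1, q = 2, m = 4, k = 4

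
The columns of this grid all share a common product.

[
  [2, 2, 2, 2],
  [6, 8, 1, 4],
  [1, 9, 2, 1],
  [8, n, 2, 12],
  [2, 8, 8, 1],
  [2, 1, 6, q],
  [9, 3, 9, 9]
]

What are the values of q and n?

q = 4, n = 1

Columns 1 and 3 each multiply to 3456, so every column has product 3456.
Column 4: 2×4×1×12×1×9 = 864, so the missing entry is 3456 ÷ 864 = 4.
Column 2: 2×8×9×8×1×3 = 3456, so the missing entry is 3456 ÷ 3456 = 1.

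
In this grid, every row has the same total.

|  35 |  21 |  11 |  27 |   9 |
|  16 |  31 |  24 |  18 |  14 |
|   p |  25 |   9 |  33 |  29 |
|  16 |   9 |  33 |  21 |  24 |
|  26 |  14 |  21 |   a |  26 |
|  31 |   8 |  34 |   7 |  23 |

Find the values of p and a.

p = 7, a = 16

Row 2 sums to 103 and so does row 6; that's the common total.
In row 3 the known cells total 96, leaving 103 − 96 = 7.
In row 5 the known cells total 87, leaving 103 − 87 = 16.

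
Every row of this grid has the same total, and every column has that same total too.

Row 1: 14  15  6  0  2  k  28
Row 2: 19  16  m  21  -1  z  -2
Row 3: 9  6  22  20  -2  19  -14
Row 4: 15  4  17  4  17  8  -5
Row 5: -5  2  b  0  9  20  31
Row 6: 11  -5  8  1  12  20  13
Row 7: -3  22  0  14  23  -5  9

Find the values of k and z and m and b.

Rows 3 and 4 both sum to 60, so that's the common total.
Row 5 has -5 + 2 + 0 + 9 + 20 + 31 = 57; the blank must be 60 − 57 = 3.
Column 3 has 6 + 22 + 17 + 3 + 8 + 0 = 56; the blank must be 60 − 56 = 4.
Row 1 has 14 + 15 + 6 + 0 + 2 + 28 = 65; the blank must be 60 − 65 = -5.
Row 2 has 19 + 16 + 4 + 21 − 1 − 2 = 57; the blank must be 60 − 57 = 3.

k = -5, z = 3, m = 4, b = 3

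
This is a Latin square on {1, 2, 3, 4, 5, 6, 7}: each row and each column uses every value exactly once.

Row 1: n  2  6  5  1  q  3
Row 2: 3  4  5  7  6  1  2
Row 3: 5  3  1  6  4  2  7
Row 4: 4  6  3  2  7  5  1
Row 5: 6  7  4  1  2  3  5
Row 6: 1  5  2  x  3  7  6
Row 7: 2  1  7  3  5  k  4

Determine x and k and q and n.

x = 4, k = 6, q = 4, n = 7

For row 6, column 4: row 6 already has {1, 2, 3, 5, 6, 7}; that leaves 4.
At (row 1, col 1): column 1 already has {1, 2, 3, 4, 5, 6}, so the value is 7.
At (row 7, col 6): row 7 already has {1, 2, 3, 4, 5, 7}, so the value is 6.
For row 1, column 6: row 1 already has {1, 2, 3, 5, 6, 7}; that leaves 4.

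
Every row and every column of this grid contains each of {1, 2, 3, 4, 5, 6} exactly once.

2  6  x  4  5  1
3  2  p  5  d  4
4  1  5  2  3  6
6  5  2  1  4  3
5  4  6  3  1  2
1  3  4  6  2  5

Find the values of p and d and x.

p = 1, d = 6, x = 3

For row 1, column 3: row 1 already has {1, 2, 4, 5, 6}; that leaves 3.
For row 2, column 3: column 3 already has {2, 3, 4, 5, 6}; that leaves 1.
At (row 2, col 5): row 2 already has {1, 2, 3, 4, 5}, so the value is 6.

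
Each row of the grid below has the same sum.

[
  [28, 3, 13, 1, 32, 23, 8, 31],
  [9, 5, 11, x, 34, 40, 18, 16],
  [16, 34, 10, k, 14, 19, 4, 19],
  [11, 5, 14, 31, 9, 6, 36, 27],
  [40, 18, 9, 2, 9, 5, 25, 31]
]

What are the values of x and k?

Rows 1 and 4 both add up to 139, so every row sums to 139.
Row 2: 9 + 5 + 11 + 34 + 40 + 18 + 16 = 133, so the missing entry is 139 − 133 = 6.
Row 3: 16 + 34 + 10 + 14 + 19 + 4 + 19 = 116, so the missing entry is 139 − 116 = 23.

x = 6, k = 23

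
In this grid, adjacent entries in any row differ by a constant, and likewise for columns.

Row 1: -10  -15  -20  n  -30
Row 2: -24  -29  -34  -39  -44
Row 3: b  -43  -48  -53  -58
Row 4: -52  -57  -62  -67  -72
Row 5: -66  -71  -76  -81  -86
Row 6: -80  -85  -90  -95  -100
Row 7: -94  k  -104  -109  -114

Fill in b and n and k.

b = -38, n = -25, k = -99

Along each row the entries change by -5 per step; down each column they change by -14.
Row 3: from -43 at column 2, stepping by -5 to column 1 gives -38.
Row 1: from -10 at column 1, stepping by -5 to column 4 gives -25.
Row 7: from -94 at column 1, stepping by -5 to column 2 gives -99.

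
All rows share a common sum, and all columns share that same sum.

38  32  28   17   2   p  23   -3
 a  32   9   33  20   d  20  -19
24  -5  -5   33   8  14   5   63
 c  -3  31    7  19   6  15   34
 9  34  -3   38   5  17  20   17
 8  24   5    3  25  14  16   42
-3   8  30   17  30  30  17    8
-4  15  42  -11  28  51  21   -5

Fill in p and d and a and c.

p = 0, d = 5, a = 37, c = 28

Rows 3 and 5 both sum to 137, so that's the common total.
Row 4 has -3 + 31 + 7 + 19 + 6 + 15 + 34 = 109; the blank must be 137 − 109 = 28.
Column 1 has 38 + 24 + 28 + 9 + 8 − 3 − 4 = 100; the blank must be 137 − 100 = 37.
Row 1 has 38 + 32 + 28 + 17 + 2 + 23 − 3 = 137; the blank must be 137 − 137 = 0.
Row 2 has 37 + 32 + 9 + 33 + 20 + 20 − 19 = 132; the blank must be 137 − 132 = 5.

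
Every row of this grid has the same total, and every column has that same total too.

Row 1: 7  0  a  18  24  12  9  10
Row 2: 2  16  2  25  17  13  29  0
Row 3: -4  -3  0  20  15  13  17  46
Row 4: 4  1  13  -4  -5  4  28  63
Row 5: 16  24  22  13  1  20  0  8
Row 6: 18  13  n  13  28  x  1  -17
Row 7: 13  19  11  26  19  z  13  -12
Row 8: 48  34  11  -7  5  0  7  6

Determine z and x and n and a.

z = 15, x = 27, n = 21, a = 24

Rows 2 and 3 both sum to 104, so that's the common total.
The known cells in row 1 total 80, leaving 104 − 80 = 24 for the blank.
The known cells in row 7 total 89, leaving 104 − 89 = 15 for the blank.
The known cells in column 6 total 77, leaving 104 − 77 = 27 for the blank.
The known cells in row 6 total 83, leaving 104 − 83 = 21 for the blank.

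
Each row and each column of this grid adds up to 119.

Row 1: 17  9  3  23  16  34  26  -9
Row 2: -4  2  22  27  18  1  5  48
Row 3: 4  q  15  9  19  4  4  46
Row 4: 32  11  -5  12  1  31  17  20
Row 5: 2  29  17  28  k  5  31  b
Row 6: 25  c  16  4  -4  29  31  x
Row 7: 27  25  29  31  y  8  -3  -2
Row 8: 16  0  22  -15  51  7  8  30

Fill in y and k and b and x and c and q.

y = 4, k = 14, b = -7, x = -7, c = 25, q = 18

The known cells in row 3 total 101, leaving 119 − 101 = 18 for the blank.
The known cells in column 2 total 94, leaving 119 − 94 = 25 for the blank.
The known cells in row 6 total 126, leaving 119 − 126 = -7 for the blank.
The known cells in row 7 total 115, leaving 119 − 115 = 4 for the blank.
The known cells in column 5 total 105, leaving 119 − 105 = 14 for the blank.
The known cells in row 5 total 126, leaving 119 − 126 = -7 for the blank.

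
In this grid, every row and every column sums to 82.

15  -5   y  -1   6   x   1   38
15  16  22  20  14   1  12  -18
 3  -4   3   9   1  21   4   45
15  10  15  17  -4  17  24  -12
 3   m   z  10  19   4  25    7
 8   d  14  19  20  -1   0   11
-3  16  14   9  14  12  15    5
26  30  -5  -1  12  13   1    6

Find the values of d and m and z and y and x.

Row 6: 8 + 14 + 19 + 20 − 1 + 0 + 11 = 71, so its missing entry is 82 − 71 = 11.
Column 6: 1 + 21 + 17 + 4 − 1 + 12 + 13 = 67, so its missing entry is 82 − 67 = 15.
Row 1: 15 − 5 − 1 + 6 + 15 + 1 + 38 = 69, so its missing entry is 82 − 69 = 13.
Column 3: 13 + 22 + 3 + 15 + 14 + 14 − 5 = 76, so its missing entry is 82 − 76 = 6.
Row 5: 3 + 6 + 10 + 19 + 4 + 25 + 7 = 74, so its missing entry is 82 − 74 = 8.

d = 11, m = 8, z = 6, y = 13, x = 15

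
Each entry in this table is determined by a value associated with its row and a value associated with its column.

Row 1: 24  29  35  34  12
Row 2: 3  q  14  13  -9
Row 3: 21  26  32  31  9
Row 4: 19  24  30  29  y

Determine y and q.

y = 7, q = 8

The difference between any two rows is the same in every column — this is an addition table with the headers hidden.
Row 4 minus row 1 is 29 − 34 = -5, so its entry in column 5 is 12 + (-5) = 7.
Row 2 minus row 1 is 13 − 34 = -21, so its entry in column 2 is 29 + (-21) = 8.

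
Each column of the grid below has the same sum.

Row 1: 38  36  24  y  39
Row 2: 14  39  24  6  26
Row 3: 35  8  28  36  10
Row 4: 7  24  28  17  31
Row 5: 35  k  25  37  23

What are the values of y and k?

The complete columns each total 129.
Column 4 is missing 129 − 96 = 33 (since 6 + 36 + 17 + 37 = 96).
Column 2 is missing 129 − 107 = 22 (since 36 + 39 + 8 + 24 = 107).

y = 33, k = 22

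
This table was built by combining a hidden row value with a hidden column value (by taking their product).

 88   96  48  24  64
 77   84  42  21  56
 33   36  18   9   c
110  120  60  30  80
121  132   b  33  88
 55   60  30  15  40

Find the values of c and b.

c = 24, b = 66

Each row is a constant multiple of every other row — this is a multiplication table with the headers hidden.
Row 3 is 9/24 = 3/8 times row 1, so its entry in column 5 is 64 × 3/8 = 24.
Row 5 is 33/24 = 11/8 times row 1, so its entry in column 3 is 48 × 11/8 = 66.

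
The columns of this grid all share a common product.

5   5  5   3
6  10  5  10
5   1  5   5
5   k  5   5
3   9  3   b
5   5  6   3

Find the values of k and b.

Columns 1 and 3 each multiply to 11250, so every column has product 11250.
Column 2: 5×10×1×9×5 = 2250, so the missing entry is 11250 ÷ 2250 = 5.
Column 4: 3×10×5×5×3 = 2250, so the missing entry is 11250 ÷ 2250 = 5.

k = 5, b = 5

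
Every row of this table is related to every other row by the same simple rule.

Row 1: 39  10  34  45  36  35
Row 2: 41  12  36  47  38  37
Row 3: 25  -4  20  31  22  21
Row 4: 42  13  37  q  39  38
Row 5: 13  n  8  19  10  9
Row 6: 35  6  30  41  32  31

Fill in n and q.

The difference between any two rows is the same in every column — this is an addition table with the headers hidden.
Row 5 minus row 1 is 10 − 36 = -26, so its entry in column 2 is 10 + (-26) = -16.
Row 4 minus row 1 is 39 − 36 = 3, so its entry in column 4 is 45 + 3 = 48.

n = -16, q = 48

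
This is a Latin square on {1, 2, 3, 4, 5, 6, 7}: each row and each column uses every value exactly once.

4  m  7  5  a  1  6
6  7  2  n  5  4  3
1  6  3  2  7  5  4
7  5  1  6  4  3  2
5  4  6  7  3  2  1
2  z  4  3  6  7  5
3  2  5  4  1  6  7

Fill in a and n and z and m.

a = 2, n = 1, z = 1, m = 3

At (row 2, col 4): row 2 already has {2, 3, 4, 5, 6, 7}, so the value is 1.
Cell (1,5): column 5 already has {1, 3, 4, 5, 6, 7} → 2.
For row 1, column 2: row 1 already has {1, 2, 4, 5, 6, 7}; that leaves 3.
Cell (6,2): row 6 already has {2, 3, 4, 5, 6, 7} → 1.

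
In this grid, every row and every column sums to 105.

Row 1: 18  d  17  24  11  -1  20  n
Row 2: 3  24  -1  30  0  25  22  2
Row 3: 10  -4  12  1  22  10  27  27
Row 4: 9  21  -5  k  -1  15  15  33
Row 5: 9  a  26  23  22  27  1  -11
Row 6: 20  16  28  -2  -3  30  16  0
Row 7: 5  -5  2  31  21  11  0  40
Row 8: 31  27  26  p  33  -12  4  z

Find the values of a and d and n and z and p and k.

The known cells in row 4 total 87, leaving 105 − 87 = 18 for the blank.
The known cells in column 4 total 125, leaving 105 − 125 = -20 for the blank.
The known cells in row 8 total 89, leaving 105 − 89 = 16 for the blank.
The known cells in column 8 total 107, leaving 105 − 107 = -2 for the blank.
The known cells in row 1 total 87, leaving 105 − 87 = 18 for the blank.
The known cells in row 5 total 97, leaving 105 − 97 = 8 for the blank.

a = 8, d = 18, n = -2, z = 16, p = -20, k = 18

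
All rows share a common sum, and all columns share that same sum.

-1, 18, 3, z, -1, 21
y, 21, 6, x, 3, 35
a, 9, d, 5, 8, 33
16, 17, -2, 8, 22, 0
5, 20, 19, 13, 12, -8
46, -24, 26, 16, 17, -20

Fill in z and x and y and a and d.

z = 21, x = -2, y = -2, a = -3, d = 9

Rows 4 and 5 both sum to 61, so that's the common total.
The known cells in row 1 total 40, leaving 61 − 40 = 21 for the blank.
The known cells in column 3 total 52, leaving 61 − 52 = 9 for the blank.
The known cells in row 3 total 64, leaving 61 − 64 = -3 for the blank.
The known cells in column 1 total 63, leaving 61 − 63 = -2 for the blank.
The known cells in row 2 total 63, leaving 61 − 63 = -2 for the blank.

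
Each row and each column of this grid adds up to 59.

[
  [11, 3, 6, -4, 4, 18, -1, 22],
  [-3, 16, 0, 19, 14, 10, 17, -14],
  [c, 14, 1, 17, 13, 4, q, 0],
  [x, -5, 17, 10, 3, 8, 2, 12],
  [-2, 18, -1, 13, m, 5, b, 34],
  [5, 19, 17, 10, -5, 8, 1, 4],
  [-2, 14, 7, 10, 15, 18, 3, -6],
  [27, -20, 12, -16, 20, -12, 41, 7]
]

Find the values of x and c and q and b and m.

Column 5 has 4 + 14 + 13 + 3 − 5 + 15 + 20 = 64; the blank must be 59 − 64 = -5.
Row 5 has -2 + 18 − 1 + 13 − 5 + 5 + 34 = 62; the blank must be 59 − 62 = -3.
Row 4 has -5 + 17 + 10 + 3 + 8 + 2 + 12 = 47; the blank must be 59 − 47 = 12.
Column 1 has 11 − 3 + 12 − 2 + 5 − 2 + 27 = 48; the blank must be 59 − 48 = 11.
Row 3 has 11 + 14 + 1 + 17 + 13 + 4 + 0 = 60; the blank must be 59 − 60 = -1.

x = 12, c = 11, q = -1, b = -3, m = -5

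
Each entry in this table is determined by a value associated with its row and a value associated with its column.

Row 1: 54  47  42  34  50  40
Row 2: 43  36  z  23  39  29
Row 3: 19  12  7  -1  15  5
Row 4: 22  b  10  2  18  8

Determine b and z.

b = 15, z = 31

The difference between any two rows is the same in every column — this is an addition table with the headers hidden.
Row 4 minus row 1 is 2 − 34 = -32, so its entry in column 2 is 47 + (-32) = 15.
Row 2 minus row 1 is 23 − 34 = -11, so its entry in column 3 is 42 + (-11) = 31.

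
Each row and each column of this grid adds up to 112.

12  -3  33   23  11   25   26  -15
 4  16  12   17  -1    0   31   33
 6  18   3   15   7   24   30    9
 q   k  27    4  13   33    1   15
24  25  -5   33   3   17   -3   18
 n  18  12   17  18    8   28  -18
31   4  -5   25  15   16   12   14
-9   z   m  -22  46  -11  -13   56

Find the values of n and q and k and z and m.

n = 29, q = 15, k = 4, z = 30, m = 35

The known cells in row 6 total 83, leaving 112 − 83 = 29 for the blank.
The known cells in column 1 total 97, leaving 112 − 97 = 15 for the blank.
The known cells in row 4 total 108, leaving 112 − 108 = 4 for the blank.
The known cells in column 2 total 82, leaving 112 − 82 = 30 for the blank.
The known cells in row 8 total 77, leaving 112 − 77 = 35 for the blank.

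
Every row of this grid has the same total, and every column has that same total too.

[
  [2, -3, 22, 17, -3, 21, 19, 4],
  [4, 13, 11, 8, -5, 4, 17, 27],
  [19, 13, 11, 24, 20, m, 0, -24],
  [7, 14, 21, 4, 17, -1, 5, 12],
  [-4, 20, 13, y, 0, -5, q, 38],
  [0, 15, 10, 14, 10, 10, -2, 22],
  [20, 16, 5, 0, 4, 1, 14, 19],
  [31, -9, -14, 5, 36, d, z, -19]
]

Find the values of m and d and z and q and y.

Rows 1 and 2 both sum to 79, so that's the common total.
Column 4 has 17 + 8 + 24 + 4 + 14 + 0 + 5 = 72; the blank must be 79 − 72 = 7.
Row 5 has -4 + 20 + 13 + 7 + 0 − 5 + 38 = 69; the blank must be 79 − 69 = 10.
Column 7 has 19 + 17 + 0 + 5 + 10 − 2 + 14 = 63; the blank must be 79 − 63 = 16.
Row 8 has 31 − 9 − 14 + 5 + 36 + 16 − 19 = 46; the blank must be 79 − 46 = 33.
Row 3 has 19 + 13 + 11 + 24 + 20 + 0 − 24 = 63; the blank must be 79 − 63 = 16.

m = 16, d = 33, z = 16, q = 10, y = 7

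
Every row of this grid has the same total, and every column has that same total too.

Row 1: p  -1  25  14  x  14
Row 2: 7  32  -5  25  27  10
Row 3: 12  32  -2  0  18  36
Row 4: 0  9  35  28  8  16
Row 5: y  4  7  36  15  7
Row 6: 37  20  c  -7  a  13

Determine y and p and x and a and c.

y = 27, p = 13, x = 31, a = -3, c = 36

Rows 2 and 3 both sum to 96, so that's the common total.
The known cells in row 5 total 69, leaving 96 − 69 = 27 for the blank.
The known cells in column 1 total 83, leaving 96 − 83 = 13 for the blank.
The known cells in row 1 total 65, leaving 96 − 65 = 31 for the blank.
The known cells in column 5 total 99, leaving 96 − 99 = -3 for the blank.
The known cells in row 6 total 60, leaving 96 − 60 = 36 for the blank.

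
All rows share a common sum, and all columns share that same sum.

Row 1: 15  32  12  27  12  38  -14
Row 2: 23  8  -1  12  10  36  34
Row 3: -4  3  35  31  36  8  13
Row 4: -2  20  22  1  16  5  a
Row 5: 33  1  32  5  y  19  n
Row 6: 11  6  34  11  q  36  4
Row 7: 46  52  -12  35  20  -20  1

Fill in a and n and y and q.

Rows 1 and 2 both sum to 122, so that's the common total.
The known cells in row 6 total 102, leaving 122 − 102 = 20 for the blank.
The known cells in column 5 total 114, leaving 122 − 114 = 8 for the blank.
The known cells in row 5 total 98, leaving 122 − 98 = 24 for the blank.
The known cells in row 4 total 62, leaving 122 − 62 = 60 for the blank.

a = 60, n = 24, y = 8, q = 20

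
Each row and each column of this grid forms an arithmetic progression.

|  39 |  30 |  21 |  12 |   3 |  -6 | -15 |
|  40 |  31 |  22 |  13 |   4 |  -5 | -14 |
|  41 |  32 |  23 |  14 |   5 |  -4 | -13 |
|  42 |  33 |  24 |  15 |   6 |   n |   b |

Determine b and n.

Along each row the entries change by -9 per step; down each column they change by 1.
Row 4: from 42 at column 1, stepping by -9 to column 7 gives -12.
Row 4: from 42 at column 1, stepping by -9 to column 6 gives -3.

b = -12, n = -3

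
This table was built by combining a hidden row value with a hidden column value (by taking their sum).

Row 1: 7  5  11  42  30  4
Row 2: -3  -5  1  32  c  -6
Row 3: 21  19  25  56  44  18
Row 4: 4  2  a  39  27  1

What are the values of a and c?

a = 8, c = 20

The difference between any two rows is the same in every column — this is an addition table with the headers hidden.
Row 4 minus row 1 is 2 − 5 = -3, so its entry in column 3 is 11 + (-3) = 8.
Row 2 minus row 1 is -5 − 5 = -10, so its entry in column 5 is 30 + (-10) = 20.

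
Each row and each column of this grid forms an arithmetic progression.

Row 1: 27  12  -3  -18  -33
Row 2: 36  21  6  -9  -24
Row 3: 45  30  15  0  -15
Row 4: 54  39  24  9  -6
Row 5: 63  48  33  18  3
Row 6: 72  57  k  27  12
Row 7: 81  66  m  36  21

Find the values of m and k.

m = 51, k = 42

Along each row the entries change by -15 per step; down each column they change by 9.
Row 7: from 81 at column 1, stepping by -15 to column 3 gives 51.
Row 6: from 72 at column 1, stepping by -15 to column 3 gives 42.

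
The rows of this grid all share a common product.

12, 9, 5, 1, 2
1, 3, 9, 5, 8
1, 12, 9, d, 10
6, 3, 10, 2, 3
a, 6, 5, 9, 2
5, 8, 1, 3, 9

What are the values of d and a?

Rows 4 and 6 each multiply to 1080, so every row has product 1080.
Row 3: 1×12×9×10 = 1080, so the missing entry is 1080 ÷ 1080 = 1.
Row 5: 6×5×9×2 = 540, so the missing entry is 1080 ÷ 540 = 2.

d = 1, a = 2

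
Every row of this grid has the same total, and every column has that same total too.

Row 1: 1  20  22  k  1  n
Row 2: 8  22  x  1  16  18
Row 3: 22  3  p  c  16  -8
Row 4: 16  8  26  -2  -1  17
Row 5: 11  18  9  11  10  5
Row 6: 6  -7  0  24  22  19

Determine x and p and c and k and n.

Rows 4 and 5 both sum to 64, so that's the common total.
Row 2: 8 + 22 + 1 + 16 + 18 = 65, so its missing entry is 64 − 65 = -1.
Column 6: 18 − 8 + 17 + 5 + 19 = 51, so its missing entry is 64 − 51 = 13.
Row 1: 1 + 20 + 22 + 1 + 13 = 57, so its missing entry is 64 − 57 = 7.
Column 4: 7 + 1 − 2 + 11 + 24 = 41, so its missing entry is 64 − 41 = 23.
Row 3: 22 + 3 + 23 + 16 − 8 = 56, so its missing entry is 64 − 56 = 8.

x = -1, p = 8, c = 23, k = 7, n = 13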